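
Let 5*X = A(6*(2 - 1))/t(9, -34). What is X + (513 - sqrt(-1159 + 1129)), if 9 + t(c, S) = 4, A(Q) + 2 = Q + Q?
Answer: 2563/5 - I*sqrt(30) ≈ 512.6 - 5.4772*I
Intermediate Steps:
A(Q) = -2 + 2*Q (A(Q) = -2 + (Q + Q) = -2 + 2*Q)
t(c, S) = -5 (t(c, S) = -9 + 4 = -5)
X = -2/5 (X = ((-2 + 2*(6*(2 - 1)))/(-5))/5 = ((-2 + 2*(6*1))*(-1/5))/5 = ((-2 + 2*6)*(-1/5))/5 = ((-2 + 12)*(-1/5))/5 = (10*(-1/5))/5 = (1/5)*(-2) = -2/5 ≈ -0.40000)
X + (513 - sqrt(-1159 + 1129)) = -2/5 + (513 - sqrt(-1159 + 1129)) = -2/5 + (513 - sqrt(-30)) = -2/5 + (513 - I*sqrt(30)) = 2563/5 - I*sqrt(30)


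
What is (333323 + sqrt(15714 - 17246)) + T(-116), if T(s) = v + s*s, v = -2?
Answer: 346777 + 2*I*sqrt(383) ≈ 3.4678e+5 + 39.141*I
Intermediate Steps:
T(s) = -2 + s**2 (T(s) = -2 + s*s = -2 + s**2)
(333323 + sqrt(15714 - 17246)) + T(-116) = (333323 + sqrt(15714 - 17246)) + (-2 + (-116)**2) = (333323 + sqrt(-1532)) + (-2 + 13456) = (333323 + 2*I*sqrt(383)) + 13454 = 346777 + 2*I*sqrt(383)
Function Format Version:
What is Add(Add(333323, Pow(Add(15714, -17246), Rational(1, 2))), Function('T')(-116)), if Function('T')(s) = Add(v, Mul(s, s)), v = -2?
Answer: Add(346777, Mul(2, I, Pow(383, Rational(1, 2)))) ≈ Add(3.4678e+5, Mul(39.141, I))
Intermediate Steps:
Function('T')(s) = Add(-2, Pow(s, 2)) (Function('T')(s) = Add(-2, Mul(s, s)) = Add(-2, Pow(s, 2)))
Add(Add(333323, Pow(Add(15714, -17246), Rational(1, 2))), Function('T')(-116)) = Add(Add(333323, Pow(Add(15714, -17246), Rational(1, 2))), Add(-2, Pow(-116, 2))) = Add(Add(333323, Pow(-1532, Rational(1, 2))), Add(-2, 13456)) = Add(Add(333323, Mul(2, I, Pow(383, Rational(1, 2)))), 13454) = Add(346777, Mul(2, I, Pow(383, Rational(1, 2))))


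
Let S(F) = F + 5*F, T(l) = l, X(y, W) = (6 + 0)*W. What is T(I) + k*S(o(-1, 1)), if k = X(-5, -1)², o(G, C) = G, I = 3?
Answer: -213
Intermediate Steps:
X(y, W) = 6*W
k = 36 (k = (6*(-1))² = (-6)² = 36)
S(F) = 6*F
T(I) + k*S(o(-1, 1)) = 3 + 36*(6*(-1)) = 3 + 36*(-6) = 3 - 216 = -213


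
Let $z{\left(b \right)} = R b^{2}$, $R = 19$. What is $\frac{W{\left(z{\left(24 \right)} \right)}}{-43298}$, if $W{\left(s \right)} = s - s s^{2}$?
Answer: $\frac{655387650720}{21649} \approx 3.0273 \cdot 10^{7}$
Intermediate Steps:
$z{\left(b \right)} = 19 b^{2}$
$W{\left(s \right)} = s - s^{3}$
$\frac{W{\left(z{\left(24 \right)} \right)}}{-43298} = \frac{19 \cdot 24^{2} - \left(19 \cdot 24^{2}\right)^{3}}{-43298} = \left(19 \cdot 576 - \left(19 \cdot 576\right)^{3}\right) \left(- \frac{1}{43298}\right) = \left(10944 - 10944^{3}\right) \left(- \frac{1}{43298}\right) = \left(10944 - 1310775312384\right) \left(- \frac{1}{43298}\right) = \left(-1310775301440\right) \left(- \frac{1}{43298}\right) = \frac{655387650720}{21649}$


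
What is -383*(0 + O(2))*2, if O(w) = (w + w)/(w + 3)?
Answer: -3064/5 ≈ -612.80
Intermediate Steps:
O(w) = 2*w/(3 + w) (O(w) = (2*w)/(3 + w) = 2*w/(3 + w))
-383*(0 + O(2))*2 = -383*(0 + 2*2/(3 + 2))*2 = -383*(0 + 2*2/5)*2 = -383*(0 + 2*2*(⅕))*2 = -383*(0 + ⅘)*2 = -1532*2/5 = -383*8/5 = -3064/5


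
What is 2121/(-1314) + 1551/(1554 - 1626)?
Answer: -13523/584 ≈ -23.156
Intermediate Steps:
2121/(-1314) + 1551/(1554 - 1626) = 2121*(-1/1314) + 1551/(-72) = -707/438 + 1551*(-1/72) = -707/438 - 517/24 = -13523/584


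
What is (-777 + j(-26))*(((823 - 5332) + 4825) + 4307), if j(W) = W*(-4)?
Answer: -3111279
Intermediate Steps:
j(W) = -4*W
(-777 + j(-26))*(((823 - 5332) + 4825) + 4307) = (-777 - 4*(-26))*(((823 - 5332) + 4825) + 4307) = (-777 + 104)*((-4509 + 4825) + 4307) = -673*(316 + 4307) = -673*4623 = -3111279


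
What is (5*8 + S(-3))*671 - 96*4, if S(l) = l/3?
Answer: 25785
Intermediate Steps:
S(l) = l/3 (S(l) = l*(⅓) = l/3)
(5*8 + S(-3))*671 - 96*4 = (5*8 + (⅓)*(-3))*671 - 96*4 = (40 - 1)*671 - 384 = 39*671 - 384 = 26169 - 384 = 25785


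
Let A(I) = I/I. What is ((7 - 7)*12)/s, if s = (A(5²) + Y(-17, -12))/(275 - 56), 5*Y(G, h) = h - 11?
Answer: 0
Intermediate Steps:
Y(G, h) = -11/5 + h/5 (Y(G, h) = (h - 11)/5 = (-11 + h)/5 = -11/5 + h/5)
A(I) = 1
s = -6/365 (s = (1 + (-11/5 + (⅕)*(-12)))/(275 - 56) = (1 + (-11/5 - 12/5))/219 = (1 - 23/5)*(1/219) = -18/5*1/219 = -6/365 ≈ -0.016438)
((7 - 7)*12)/s = ((7 - 7)*12)/(-6/365) = (0*12)*(-365/6) = 0*(-365/6) = 0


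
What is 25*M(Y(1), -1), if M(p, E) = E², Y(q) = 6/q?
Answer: 25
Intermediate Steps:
25*M(Y(1), -1) = 25*(-1)² = 25*1 = 25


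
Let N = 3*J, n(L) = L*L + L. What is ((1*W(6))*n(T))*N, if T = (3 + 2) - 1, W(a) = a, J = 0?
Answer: 0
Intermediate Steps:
T = 4 (T = 5 - 1 = 4)
n(L) = L + L² (n(L) = L² + L = L + L²)
N = 0 (N = 3*0 = 0)
((1*W(6))*n(T))*N = ((1*6)*(4*(1 + 4)))*0 = (6*(4*5))*0 = (6*20)*0 = 120*0 = 0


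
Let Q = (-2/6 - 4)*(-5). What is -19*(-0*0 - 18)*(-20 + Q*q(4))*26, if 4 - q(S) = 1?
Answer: 400140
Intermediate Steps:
Q = 65/3 (Q = (-2*⅙ - 4)*(-5) = (-⅓ - 4)*(-5) = -13/3*(-5) = 65/3 ≈ 21.667)
q(S) = 3 (q(S) = 4 - 1*1 = 4 - 1 = 3)
-19*(-0*0 - 18)*(-20 + Q*q(4))*26 = -19*(-0*0 - 18)*(-20 + (65/3)*3)*26 = -19*(-4*0 - 18)*(-20 + 65)*26 = -19*(0 - 18)*45*26 = -(-342)*45*26 = -19*(-810)*26 = 15390*26 = 400140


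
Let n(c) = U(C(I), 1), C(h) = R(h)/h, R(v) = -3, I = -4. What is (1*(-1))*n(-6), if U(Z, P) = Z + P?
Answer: -7/4 ≈ -1.7500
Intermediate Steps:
C(h) = -3/h
U(Z, P) = P + Z
n(c) = 7/4 (n(c) = 1 - 3/(-4) = 1 - 3*(-1/4) = 1 + 3/4 = 7/4)
(1*(-1))*n(-6) = (1*(-1))*(7/4) = -1*7/4 = -7/4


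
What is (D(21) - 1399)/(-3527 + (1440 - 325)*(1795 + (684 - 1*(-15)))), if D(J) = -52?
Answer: -1451/2777283 ≈ -0.00052245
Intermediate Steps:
(D(21) - 1399)/(-3527 + (1440 - 325)*(1795 + (684 - 1*(-15)))) = (-52 - 1399)/(-3527 + (1440 - 325)*(1795 + (684 - 1*(-15)))) = -1451/(-3527 + 1115*(1795 + (684 + 15))) = -1451/(-3527 + 1115*(1795 + 699)) = -1451/(-3527 + 1115*2494) = -1451/(-3527 + 2780810) = -1451/2777283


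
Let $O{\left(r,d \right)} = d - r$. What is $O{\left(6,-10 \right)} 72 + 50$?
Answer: $-1102$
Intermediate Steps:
$O{\left(6,-10 \right)} 72 + 50 = \left(-10 - 6\right) 72 + 50 = \left(-16\right) 72 + 50 = -1152 + 50 = -1102$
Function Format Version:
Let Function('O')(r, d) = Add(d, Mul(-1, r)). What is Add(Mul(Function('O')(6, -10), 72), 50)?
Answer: -1102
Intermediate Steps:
Add(Mul(Function('O')(6, -10), 72), 50) = Add(Mul(Add(-10, Mul(-1, 6)), 72), 50) = Add(Mul(Add(-10, -6), 72), 50) = Add(Mul(-16, 72), 50) = Add(-1152, 50) = -1102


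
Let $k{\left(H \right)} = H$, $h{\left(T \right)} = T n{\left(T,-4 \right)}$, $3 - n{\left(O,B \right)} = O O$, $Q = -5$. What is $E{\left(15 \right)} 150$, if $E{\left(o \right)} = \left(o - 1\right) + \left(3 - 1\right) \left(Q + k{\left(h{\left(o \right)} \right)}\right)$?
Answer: $-998400$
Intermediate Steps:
$n{\left(O,B \right)} = 3 - O^{2}$ ($n{\left(O,B \right)} = 3 - O O = 3 - O^{2}$)
$h{\left(T \right)} = T \left(3 - T^{2}\right)$
$E{\left(o \right)} = -11 + o + 2 o \left(3 - o^{2}\right)$ ($E{\left(o \right)} = \left(o - 1\right) + \left(3 - 1\right) \left(-5 + o \left(3 - o^{2}\right)\right) = \left(-1 + o\right) + 2 \left(-5 + o \left(3 - o^{2}\right)\right) = \left(-1 + o\right) + \left(-10 + 2 o \left(3 - o^{2}\right)\right) = -11 + o + 2 o \left(3 - o^{2}\right)$)
$E{\left(15 \right)} 150 = \left(-11 - 2 \cdot 15^{3} + 7 \cdot 15\right) 150 = \left(-11 - 6750 + 105\right) 150 = \left(-6656\right) 150 = -998400$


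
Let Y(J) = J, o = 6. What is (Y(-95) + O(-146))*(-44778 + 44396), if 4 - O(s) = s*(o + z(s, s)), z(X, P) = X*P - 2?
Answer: -1189024278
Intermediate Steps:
z(X, P) = -2 + P*X (z(X, P) = P*X - 2 = -2 + P*X)
O(s) = 4 - s*(4 + s²) (O(s) = 4 - s*(6 + (-2 + s*s)) = 4 - s*(6 + (-2 + s²)) = 4 - s*(4 + s²))
(Y(-95) + O(-146))*(-44778 + 44396) = (-95 + (4 - 1*(-146)³ - 4*(-146)))*(-44778 + 44396) = (-95 + (4 - 1*(-3112136) + 584))*(-382) = (-95 + (4 + 3112136 + 584))*(-382) = (-95 + 3112724)*(-382) = 3112629*(-382) = -1189024278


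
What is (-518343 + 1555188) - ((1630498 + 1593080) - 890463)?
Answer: -1296270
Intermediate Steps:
(-518343 + 1555188) - ((1630498 + 1593080) - 890463) = 1036845 - (3223578 - 890463) = 1036845 - 1*2333115 = 1036845 - 2333115 = -1296270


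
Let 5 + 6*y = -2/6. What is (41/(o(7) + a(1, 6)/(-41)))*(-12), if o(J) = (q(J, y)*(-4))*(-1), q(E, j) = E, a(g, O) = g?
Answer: -20172/1147 ≈ -17.587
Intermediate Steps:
y = -8/9 (y = -⅚ + (-2/6)/6 = -⅚ + (-2*⅙)/6 = -⅚ + (⅙)*(-⅓) = -⅚ - 1/18 = -8/9 ≈ -0.88889)
o(J) = 4*J (o(J) = (J*(-4))*(-1) = -4*J*(-1) = 4*J)
(41/(o(7) + a(1, 6)/(-41)))*(-12) = (41/(4*7 + 1/(-41)))*(-12) = (41/(28 + 1*(-1/41)))*(-12) = (41/(28 - 1/41))*(-12) = (41/(1147/41))*(-12) = ((41/1147)*41)*(-12) = (1681/1147)*(-12) = -20172/1147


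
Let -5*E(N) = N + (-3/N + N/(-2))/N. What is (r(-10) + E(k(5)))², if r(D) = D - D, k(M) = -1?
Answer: 81/100 ≈ 0.81000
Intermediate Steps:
r(D) = 0
E(N) = -N/5 - (-3/N - N/2)/(5*N) (E(N) = -(N + (-3/N + N/(-2))/N)/5 = -(N + (-3/N + N*(-½))/N)/5 = -(N + (-3/N - N/2)/N)/5 = -N/5 - (-3/N - N/2)/(5*N))
(r(-10) + E(k(5)))² = (0 + (⅒ - ⅕*(-1) + (⅗)/(-1)²))² = (0 + (⅒ + ⅕ + (⅗)*1))² = (0 + (⅒ + ⅕ + ⅗))² = (0 + 9/10)² = (9/10)² = 81/100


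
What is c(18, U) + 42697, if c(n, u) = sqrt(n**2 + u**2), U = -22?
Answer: 42697 + 2*sqrt(202) ≈ 42725.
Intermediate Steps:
c(18, U) + 42697 = sqrt(18**2 + (-22)**2) + 42697 = sqrt(324 + 484) + 42697 = sqrt(808) + 42697 = 2*sqrt(202) + 42697 = 42697 + 2*sqrt(202)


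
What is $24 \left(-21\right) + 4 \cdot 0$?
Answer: $-504$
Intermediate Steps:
$24 \left(-21\right) + 4 \cdot 0 = -504 + 0 = -504$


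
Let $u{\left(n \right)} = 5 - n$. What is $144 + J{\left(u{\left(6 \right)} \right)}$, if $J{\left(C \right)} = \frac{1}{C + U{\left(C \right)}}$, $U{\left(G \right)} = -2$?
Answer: $\frac{431}{3} \approx 143.67$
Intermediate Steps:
$J{\left(C \right)} = \frac{1}{-2 + C}$ ($J{\left(C \right)} = \frac{1}{C - 2} = \frac{1}{-2 + C}$)
$144 + J{\left(u{\left(6 \right)} \right)} = 144 + \frac{1}{-2 + \left(5 - 6\right)} = 144 + \frac{1}{-2 - 1} = 144 + \frac{1}{-3} = 144 - \frac{1}{3} = \frac{431}{3}$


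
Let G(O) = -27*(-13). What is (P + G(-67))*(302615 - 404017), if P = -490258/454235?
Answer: -16117465310254/454235 ≈ -3.5483e+7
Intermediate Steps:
G(O) = 351
P = -490258/454235 (P = -490258*1/454235 = -490258/454235 ≈ -1.0793)
(P + G(-67))*(302615 - 404017) = (-490258/454235 + 351)*(302615 - 404017) = (158946227/454235)*(-101402) = -16117465310254/454235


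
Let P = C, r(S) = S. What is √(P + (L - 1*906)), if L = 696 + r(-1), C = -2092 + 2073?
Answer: I*√230 ≈ 15.166*I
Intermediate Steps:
C = -19
P = -19
L = 695 (L = 696 - 1 = 695)
√(P + (L - 1*906)) = √(-19 + (695 - 1*906)) = √(-19 + (695 - 906)) = √(-19 - 211) = √(-230) = I*√230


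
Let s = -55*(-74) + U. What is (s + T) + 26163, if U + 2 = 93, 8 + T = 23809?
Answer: 54125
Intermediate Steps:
T = 23801 (T = -8 + 23809 = 23801)
U = 91 (U = -2 + 93 = 91)
s = 4161 (s = -55*(-74) + 91 = 4070 + 91 = 4161)
(s + T) + 26163 = (4161 + 23801) + 26163 = 27962 + 26163 = 54125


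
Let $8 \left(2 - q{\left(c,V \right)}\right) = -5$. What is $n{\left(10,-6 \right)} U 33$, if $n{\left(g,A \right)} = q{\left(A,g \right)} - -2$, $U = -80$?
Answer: $-12210$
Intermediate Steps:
$q{\left(c,V \right)} = \frac{21}{8}$ ($q{\left(c,V \right)} = 2 - - \frac{5}{8} = 2 + \frac{5}{8} = \frac{21}{8}$)
$n{\left(g,A \right)} = \frac{37}{8}$ ($n{\left(g,A \right)} = \frac{21}{8} - -2 = \frac{21}{8} + 2 = \frac{37}{8}$)
$n{\left(10,-6 \right)} U 33 = \frac{37}{8} \left(-80\right) 33 = \left(-370\right) 33 = -12210$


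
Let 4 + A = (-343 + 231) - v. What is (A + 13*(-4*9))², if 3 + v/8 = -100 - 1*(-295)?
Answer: 4494400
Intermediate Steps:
v = 1536 (v = -24 + 8*(-100 - 1*(-295)) = -24 + 8*(-100 + 295) = -24 + 8*195 = -24 + 1560 = 1536)
A = -1652 (A = -4 + ((-343 + 231) - 1*1536) = -4 + (-112 - 1536) = -4 - 1648 = -1652)
(A + 13*(-4*9))² = (-1652 + 13*(-4*9))² = (-1652 + 13*(-36))² = (-1652 - 468)² = (-2120)² = 4494400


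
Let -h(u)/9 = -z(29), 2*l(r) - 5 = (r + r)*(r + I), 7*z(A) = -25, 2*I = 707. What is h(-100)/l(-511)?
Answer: -45/112679 ≈ -0.00039936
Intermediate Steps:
I = 707/2 (I = (1/2)*707 = 707/2 ≈ 353.50)
z(A) = -25/7 (z(A) = (1/7)*(-25) = -25/7)
l(r) = 5/2 + r*(707/2 + r) (l(r) = 5/2 + ((r + r)*(r + 707/2))/2 = 5/2 + ((2*r)*(707/2 + r))/2 = 5/2 + (2*r*(707/2 + r))/2 = 5/2 + r*(707/2 + r))
h(u) = -225/7 (h(u) = -(-9)*(-25)/7 = -9*25/7 = -225/7)
h(-100)/l(-511) = -225/(7*(5/2 + (-511)**2 + (707/2)*(-511))) = -225/(7*(5/2 + 261121 - 361277/2)) = -225/7/80485 = -225/7*1/80485 = -45/112679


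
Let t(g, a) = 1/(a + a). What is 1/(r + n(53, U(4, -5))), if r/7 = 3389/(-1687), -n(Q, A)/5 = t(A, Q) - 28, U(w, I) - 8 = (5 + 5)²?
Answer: 25546/3216001 ≈ 0.0079434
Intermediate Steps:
U(w, I) = 108 (U(w, I) = 8 + (5 + 5)² = 8 + 10² = 8 + 100 = 108)
t(g, a) = 1/(2*a)
n(Q, A) = 140 - 5/(2*Q) (n(Q, A) = -5*(1/(2*Q) - 28) = -5*(-28 + 1/(2*Q)) = 140 - 5/(2*Q))
r = -3389/241 (r = 7*(3389/(-1687)) = 7*(3389*(-1/1687)) = 7*(-3389/1687) = -3389/241 ≈ -14.062)
1/(r + n(53, U(4, -5))) = 1/(-3389/241 + (140 - 5/2/53)) = 1/(-3389/241 + (140 - 5/2*1/53)) = 1/(-3389/241 + (140 - 5/106)) = 1/(-3389/241 + 14835/106) = 1/(3216001/25546) = 25546/3216001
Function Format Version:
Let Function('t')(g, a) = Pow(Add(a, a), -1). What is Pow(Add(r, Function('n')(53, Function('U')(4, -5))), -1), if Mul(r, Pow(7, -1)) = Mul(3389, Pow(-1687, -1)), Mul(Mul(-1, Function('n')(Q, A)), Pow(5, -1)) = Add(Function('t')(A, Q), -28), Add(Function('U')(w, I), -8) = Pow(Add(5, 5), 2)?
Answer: Rational(25546, 3216001) ≈ 0.0079434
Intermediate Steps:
Function('U')(w, I) = 108 (Function('U')(w, I) = Add(8, Pow(Add(5, 5), 2)) = Add(8, Pow(10, 2)) = Add(8, 100) = 108)
Function('t')(g, a) = Mul(Rational(1, 2), Pow(a, -1)) (Function('t')(g, a) = Pow(Mul(2, a), -1) = Mul(Rational(1, 2), Pow(a, -1)))
Function('n')(Q, A) = Add(140, Mul(Rational(-5, 2), Pow(Q, -1))) (Function('n')(Q, A) = Mul(-5, Add(Mul(Rational(1, 2), Pow(Q, -1)), -28)) = Mul(-5, Add(-28, Mul(Rational(1, 2), Pow(Q, -1)))) = Add(140, Mul(Rational(-5, 2), Pow(Q, -1))))
r = Rational(-3389, 241) (r = Mul(7, Mul(3389, Pow(-1687, -1))) = Mul(7, Mul(3389, Rational(-1, 1687))) = Mul(7, Rational(-3389, 1687)) = Rational(-3389, 241) ≈ -14.062)
Pow(Add(r, Function('n')(53, Function('U')(4, -5))), -1) = Pow(Add(Rational(-3389, 241), Add(140, Mul(Rational(-5, 2), Pow(53, -1)))), -1) = Pow(Add(Rational(-3389, 241), Add(140, Mul(Rational(-5, 2), Rational(1, 53)))), -1) = Pow(Add(Rational(-3389, 241), Add(140, Rational(-5, 106))), -1) = Pow(Add(Rational(-3389, 241), Rational(14835, 106)), -1) = Pow(Rational(3216001, 25546), -1) = Rational(25546, 3216001)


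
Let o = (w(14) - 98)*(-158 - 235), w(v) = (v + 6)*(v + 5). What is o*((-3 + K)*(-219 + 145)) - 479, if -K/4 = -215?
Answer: 7028362789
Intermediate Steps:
K = 860 (K = -4*(-215) = 860)
w(v) = (5 + v)*(6 + v) (w(v) = (6 + v)*(5 + v) = (5 + v)*(6 + v))
o = -110826 (o = ((30 + 14**2 + 11*14) - 98)*(-158 - 235) = ((30 + 196 + 154) - 98)*(-393) = (380 - 98)*(-393) = 282*(-393) = -110826)
o*((-3 + K)*(-219 + 145)) - 479 = -110826*(-3 + 860)*(-219 + 145) - 479 = -94977882*(-74) - 479 = -110826*(-63418) - 479 = 7028363268 - 479 = 7028362789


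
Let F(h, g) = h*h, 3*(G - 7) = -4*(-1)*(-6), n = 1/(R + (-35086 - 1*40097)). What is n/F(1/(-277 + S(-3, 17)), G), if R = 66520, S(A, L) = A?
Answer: -78400/8663 ≈ -9.0500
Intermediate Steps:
n = -1/8663 (n = 1/(66520 + (-35086 - 1*40097)) = 1/(66520 + (-35086 - 40097)) = 1/(66520 - 75183) = 1/(-8663) = -1/8663 ≈ -0.00011543)
G = -1 (G = 7 + (-4*(-1)*(-6))/3 = 7 + (4*(-6))/3 = 7 + (1/3)*(-24) = 7 - 8 = -1)
F(h, g) = h**2
n/F(1/(-277 + S(-3, 17)), G) = -(-277 - 3)**2/8663 = -1/(8663*((1/(-280))**2)) = -1/(8663*((-1/280)**2)) = -1/(8663*1/78400) = -1/8663*78400 = -78400/8663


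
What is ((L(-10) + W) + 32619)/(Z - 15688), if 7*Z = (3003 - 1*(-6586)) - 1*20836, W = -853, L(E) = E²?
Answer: -223062/121063 ≈ -1.8425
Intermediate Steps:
Z = -11247/7 (Z = ((3003 - 1*(-6586)) - 1*20836)/7 = ((3003 + 6586) - 20836)/7 = (9589 - 20836)/7 = (⅐)*(-11247) = -11247/7 ≈ -1606.7)
((L(-10) + W) + 32619)/(Z - 15688) = (((-10)² - 853) + 32619)/(-11247/7 - 15688) = ((100 - 853) + 32619)/(-121063/7) = (-753 + 32619)*(-7/121063) = 31866*(-7/121063) = -223062/121063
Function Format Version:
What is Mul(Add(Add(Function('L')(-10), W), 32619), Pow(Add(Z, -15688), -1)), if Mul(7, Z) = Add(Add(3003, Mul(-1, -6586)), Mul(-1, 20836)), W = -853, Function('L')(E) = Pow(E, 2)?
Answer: Rational(-223062, 121063) ≈ -1.8425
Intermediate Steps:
Z = Rational(-11247, 7) (Z = Mul(Rational(1, 7), Add(Add(3003, Mul(-1, -6586)), Mul(-1, 20836))) = Mul(Rational(1, 7), Add(Add(3003, 6586), -20836)) = Mul(Rational(1, 7), Add(9589, -20836)) = Mul(Rational(1, 7), -11247) = Rational(-11247, 7) ≈ -1606.7)
Mul(Add(Add(Function('L')(-10), W), 32619), Pow(Add(Z, -15688), -1)) = Mul(Add(Add(Pow(-10, 2), -853), 32619), Pow(Add(Rational(-11247, 7), -15688), -1)) = Mul(Add(Add(100, -853), 32619), Pow(Rational(-121063, 7), -1)) = Mul(Add(-753, 32619), Rational(-7, 121063)) = Mul(31866, Rational(-7, 121063)) = Rational(-223062, 121063)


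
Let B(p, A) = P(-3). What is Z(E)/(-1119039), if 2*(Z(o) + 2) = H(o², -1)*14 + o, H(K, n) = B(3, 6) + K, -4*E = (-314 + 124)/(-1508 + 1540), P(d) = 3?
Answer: -48013/1527861248 ≈ -3.1425e-5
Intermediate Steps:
B(p, A) = 3
E = 95/64 (E = -(-314 + 124)/(4*(-1508 + 1540)) = -(-95)/(2*32) = -¼*(-95/16) = 95/64 ≈ 1.4844)
H(K, n) = 3 + K
Z(o) = 19 + o/2 + 7*o² (Z(o) = -2 + ((3 + o²)*14 + o)/2 = -2 + ((42 + 14*o²) + o)/2 = -2 + (42 + o + 14*o²)/2 = -2 + (21 + o/2 + 7*o²) = 19 + o/2 + 7*o²)
Z(E)/(-1119039) = (19 + (½)*(95/64) + 7*(95/64)²)/(-1119039) = (19 + 95/128 + 7*(9025/4096))*(-1/1119039) = (19 + 95/128 + 63175/4096)*(-1/1119039) = (144039/4096)*(-1/1119039) = -48013/1527861248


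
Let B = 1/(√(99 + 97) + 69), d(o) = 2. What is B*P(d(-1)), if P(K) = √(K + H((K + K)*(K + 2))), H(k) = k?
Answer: 3*√2/83 ≈ 0.051116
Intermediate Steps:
B = 1/83 (B = 1/(√196 + 69) = 1/(14 + 69) = 1/83 ≈ 0.012048)
P(K) = √(K + 2*K*(2 + K)) (P(K) = √(K + (K + K)*(K + 2)) = √(K + (2*K)*(2 + K)) = √(K + 2*K*(2 + K)))
B*P(d(-1)) = √(2*(5 + 2*2))/83 = √(2*(5 + 4))/83 = √(2*9)/83 = √18/83 = (3*√2)/83 = 3*√2/83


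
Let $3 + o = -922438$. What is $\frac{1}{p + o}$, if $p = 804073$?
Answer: $- \frac{1}{118368} \approx -8.4482 \cdot 10^{-6}$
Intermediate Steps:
$o = -922441$ ($o = -3 - 922438 = -922441$)
$\frac{1}{p + o} = \frac{1}{804073 - 922441} = \frac{1}{-118368} = - \frac{1}{118368}$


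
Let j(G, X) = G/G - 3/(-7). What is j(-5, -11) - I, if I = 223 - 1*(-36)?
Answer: -1803/7 ≈ -257.57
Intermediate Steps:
I = 259 (I = 223 + 36 = 259)
j(G, X) = 10/7 (j(G, X) = 1 - 3*(-⅐) = 1 + 3/7 = 10/7)
j(-5, -11) - I = 10/7 - 1*259 = 10/7 - 259 = -1803/7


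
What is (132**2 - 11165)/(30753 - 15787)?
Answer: 6259/14966 ≈ 0.41821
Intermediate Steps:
(132**2 - 11165)/(30753 - 15787) = (17424 - 11165)/14966 = 6259*(1/14966) = 6259/14966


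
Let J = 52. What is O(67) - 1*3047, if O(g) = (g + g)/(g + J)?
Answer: -362459/119 ≈ -3045.9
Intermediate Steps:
O(g) = 2*g/(52 + g) (O(g) = (g + g)/(g + 52) = (2*g)/(52 + g) = 2*g/(52 + g))
O(67) - 1*3047 = 2*67/(52 + 67) - 1*3047 = 2*67/119 - 3047 = 2*67*(1/119) - 3047 = 134/119 - 3047 = -362459/119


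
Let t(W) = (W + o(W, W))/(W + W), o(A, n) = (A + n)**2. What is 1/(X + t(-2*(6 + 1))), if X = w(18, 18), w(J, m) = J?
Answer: -2/19 ≈ -0.10526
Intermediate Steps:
X = 18
t(W) = (W + 4*W**2)/(2*W) (t(W) = (W + (W + W)**2)/(W + W) = (W + (2*W)**2)/((2*W)) = (W + 4*W**2)*(1/(2*W)) = (W + 4*W**2)/(2*W))
1/(X + t(-2*(6 + 1))) = 1/(18 + (1/2 + 2*(-2*(6 + 1)))) = 1/(18 + (1/2 + 2*(-2*7))) = 1/(18 + (1/2 + 2*(-14))) = 1/(18 + (1/2 - 28)) = 1/(18 - 55/2) = 1/(-19/2) = -2/19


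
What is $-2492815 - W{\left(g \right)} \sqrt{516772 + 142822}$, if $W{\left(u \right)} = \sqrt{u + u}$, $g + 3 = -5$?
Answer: $-2492815 - 4 i \sqrt{659594} \approx -2.4928 \cdot 10^{6} - 3248.6 i$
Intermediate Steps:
$g = -8$ ($g = -3 - 5 = -8$)
$W{\left(u \right)} = \sqrt{2} \sqrt{u}$ ($W{\left(u \right)} = \sqrt{2 u} = \sqrt{2} \sqrt{u}$)
$-2492815 - W{\left(g \right)} \sqrt{516772 + 142822} = -2492815 - \sqrt{2} \sqrt{-8} \sqrt{516772 + 142822} = -2492815 - \sqrt{2} \cdot 2 i \sqrt{2} \sqrt{659594} = -2492815 - 4 i \sqrt{659594}$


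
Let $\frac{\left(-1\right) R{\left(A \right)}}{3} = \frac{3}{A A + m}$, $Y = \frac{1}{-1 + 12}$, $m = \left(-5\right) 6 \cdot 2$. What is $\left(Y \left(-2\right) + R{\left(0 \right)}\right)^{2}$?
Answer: $\frac{49}{48400} \approx 0.0010124$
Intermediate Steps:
$m = -60$ ($m = \left(-30\right) 2 = -60$)
$Y = \frac{1}{11} \approx 0.090909$
$R{\left(A \right)} = - \frac{9}{-60 + A^{2}}$ ($R{\left(A \right)} = - 3 \frac{3}{A A - 60} = - 3 \frac{3}{A^{2} - 60} = - 3 \frac{3}{-60 + A^{2}} = - \frac{9}{-60 + A^{2}}$)
$\left(Y \left(-2\right) + R{\left(0 \right)}\right)^{2} = \left(\frac{1}{11} \left(-2\right) - \frac{9}{-60 + 0^{2}}\right)^{2} = \left(- \frac{2}{11} - \frac{9}{-60 + 0}\right)^{2} = \left(- \frac{2}{11} - \frac{9}{-60}\right)^{2} = \left(- \frac{2}{11} - - \frac{3}{20}\right)^{2} = \left(- \frac{2}{11} + \frac{3}{20}\right)^{2} = \left(- \frac{7}{220}\right)^{2} = \frac{49}{48400}$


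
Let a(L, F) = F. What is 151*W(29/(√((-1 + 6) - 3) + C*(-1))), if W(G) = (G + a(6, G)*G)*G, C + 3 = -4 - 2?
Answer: 126991*(38 + √2)/(9 + √2)³ ≈ 4431.5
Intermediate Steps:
C = -9 (C = -3 + (-4 - 2) = -3 - 6 = -9)
W(G) = G*(G + G²) (W(G) = (G + G*G)*G = (G + G²)*G = G*(G + G²))
151*W(29/(√((-1 + 6) - 3) + C*(-1))) = 151*((29/(√((-1 + 6) - 3) - 9*(-1)))²*(1 + 29/(√((-1 + 6) - 3) - 9*(-1)))) = 151*((29/(√(5 - 3) + 9))²*(1 + 29/(√(5 - 3) + 9))) = 151*((29/(√2 + 9))²*(1 + 29/(√2 + 9))) = 151*((29/(9 + √2))²*(1 + 29/(9 + √2))) = 151*((841/(9 + √2)²)*(1 + 29/(9 + √2))) = 151*(841*(1 + 29/(9 + √2))/(9 + √2)²) = 126991*(1 + 29/(9 + √2))/(9 + √2)²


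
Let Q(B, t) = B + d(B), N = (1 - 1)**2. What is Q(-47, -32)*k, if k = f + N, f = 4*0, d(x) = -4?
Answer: 0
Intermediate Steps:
f = 0
N = 0 (N = 0**2 = 0)
Q(B, t) = -4 + B (Q(B, t) = B - 4 = -4 + B)
k = 0 (k = 0 + 0 = 0)
Q(-47, -32)*k = (-4 - 47)*0 = -51*0 = 0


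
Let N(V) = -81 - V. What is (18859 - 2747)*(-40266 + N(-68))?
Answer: -648975248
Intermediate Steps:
(18859 - 2747)*(-40266 + N(-68)) = (18859 - 2747)*(-40266 + (-81 - 1*(-68))) = 16112*(-40266 + (-81 + 68)) = 16112*(-40266 - 13) = 16112*(-40279) = -648975248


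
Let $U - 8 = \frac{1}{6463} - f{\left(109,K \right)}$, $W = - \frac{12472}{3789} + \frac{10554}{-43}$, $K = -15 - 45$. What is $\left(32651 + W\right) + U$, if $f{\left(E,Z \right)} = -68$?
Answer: $\frac{34199523886928}{1052997201} \approx 32478.0$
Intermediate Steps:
$K = -60$
$W = - \frac{40525402}{162927}$ ($W = \left(-12472\right) \frac{1}{3789} + 10554 \left(- \frac{1}{43}\right) = - \frac{12472}{3789} - \frac{10554}{43} = - \frac{40525402}{162927} \approx -248.73$)
$U = \frac{491189}{6463}$ ($U = 8 + \left(\frac{1}{6463} - -68\right) = 8 + \left(\frac{1}{6463} + 68\right) = 8 + \frac{439485}{6463} = \frac{491189}{6463} \approx 76.0$)
$\left(32651 + W\right) + U = \left(32651 - \frac{40525402}{162927}\right) + \frac{491189}{6463} = \frac{5279204075}{162927} + \frac{491189}{6463} = \frac{34199523886928}{1052997201}$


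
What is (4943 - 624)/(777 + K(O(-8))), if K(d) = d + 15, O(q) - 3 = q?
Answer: 4319/787 ≈ 5.4879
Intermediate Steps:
O(q) = 3 + q
K(d) = 15 + d
(4943 - 624)/(777 + K(O(-8))) = (4943 - 624)/(777 + (15 + (3 - 8))) = 4319/(777 + (15 - 5)) = 4319/(777 + 10) = 4319/787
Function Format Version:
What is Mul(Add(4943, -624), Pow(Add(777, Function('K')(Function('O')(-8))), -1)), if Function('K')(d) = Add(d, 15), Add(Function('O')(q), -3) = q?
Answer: Rational(4319, 787) ≈ 5.4879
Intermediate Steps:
Function('O')(q) = Add(3, q)
Function('K')(d) = Add(15, d)
Mul(Add(4943, -624), Pow(Add(777, Function('K')(Function('O')(-8))), -1)) = Mul(Add(4943, -624), Pow(Add(777, Add(15, Add(3, -8))), -1)) = Mul(4319, Pow(Add(777, Add(15, -5)), -1)) = Mul(4319, Pow(Add(777, 10), -1)) = Mul(4319, Pow(787, -1)) = Mul(4319, Rational(1, 787)) = Rational(4319, 787)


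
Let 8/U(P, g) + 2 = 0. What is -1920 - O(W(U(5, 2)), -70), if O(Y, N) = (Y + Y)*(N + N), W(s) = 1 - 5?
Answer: -3040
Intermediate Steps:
U(P, g) = -4 (U(P, g) = 8/(-2 + 0) = 8/(-2) = 8*(-1/2) = -4)
W(s) = -4
O(Y, N) = 4*N*Y (O(Y, N) = (2*Y)*(2*N) = 4*N*Y)
-1920 - O(W(U(5, 2)), -70) = -1920 - 4*(-70)*(-4) = -1920 - 1*1120 = -1920 - 1120 = -3040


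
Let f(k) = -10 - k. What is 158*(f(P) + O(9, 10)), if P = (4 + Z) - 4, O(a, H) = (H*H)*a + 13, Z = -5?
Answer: 143464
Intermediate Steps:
O(a, H) = 13 + a*H**2 (O(a, H) = H**2*a + 13 = a*H**2 + 13 = 13 + a*H**2)
P = -5 (P = (4 - 5) - 4 = -1 - 4 = -5)
158*(f(P) + O(9, 10)) = 158*((-10 - 1*(-5)) + (13 + 9*10**2)) = 158*((-10 + 5) + (13 + 9*100)) = 158*(-5 + (13 + 900)) = 158*(-5 + 913) = 158*908 = 143464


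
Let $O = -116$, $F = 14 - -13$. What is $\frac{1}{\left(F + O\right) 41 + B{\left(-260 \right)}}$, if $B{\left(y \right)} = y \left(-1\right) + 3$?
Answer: $- \frac{1}{3386} \approx -0.00029533$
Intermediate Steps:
$F = 27$ ($F = 14 + 13 = 27$)
$B{\left(y \right)} = 3 - y$ ($B{\left(y \right)} = - y + 3 = 3 - y$)
$\frac{1}{\left(F + O\right) 41 + B{\left(-260 \right)}} = \frac{1}{\left(27 - 116\right) 41 + \left(3 - -260\right)} = \frac{1}{\left(-89\right) 41 + \left(3 + 260\right)} = \frac{1}{-3649 + 263} = \frac{1}{-3386} = - \frac{1}{3386}$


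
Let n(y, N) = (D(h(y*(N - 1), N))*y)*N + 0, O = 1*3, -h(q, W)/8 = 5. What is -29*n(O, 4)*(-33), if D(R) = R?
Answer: -459360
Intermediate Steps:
h(q, W) = -40 (h(q, W) = -8*5 = -40)
O = 3
n(y, N) = -40*N*y (n(y, N) = (-40*y)*N + 0 = -40*N*y + 0 = -40*N*y)
-29*n(O, 4)*(-33) = -(-1160)*4*3*(-33) = -29*(-480)*(-33) = 13920*(-33) = -459360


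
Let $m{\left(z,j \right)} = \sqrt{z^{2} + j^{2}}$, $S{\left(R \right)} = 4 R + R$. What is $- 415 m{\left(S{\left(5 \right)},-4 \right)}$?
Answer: $- 415 \sqrt{641} \approx -10507.0$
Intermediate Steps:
$S{\left(R \right)} = 5 R$
$m{\left(z,j \right)} = \sqrt{j^{2} + z^{2}}$
$- 415 m{\left(S{\left(5 \right)},-4 \right)} = - 415 \sqrt{\left(-4\right)^{2} + \left(5 \cdot 5\right)^{2}} = - 415 \sqrt{16 + 25^{2}} = - 415 \sqrt{16 + 625} = - 415 \sqrt{641}$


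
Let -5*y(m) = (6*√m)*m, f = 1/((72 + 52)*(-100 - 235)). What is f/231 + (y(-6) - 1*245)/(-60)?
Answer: 3265217/799645 - 3*I*√6/25 ≈ 4.0833 - 0.29394*I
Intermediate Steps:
f = -1/41540 (f = 1/(124*(-335)) = 1/(-41540) = -1/41540 ≈ -2.4073e-5)
y(m) = -6*m^(3/2)/5 (y(m) = -6*√m*m/5 = -6*m^(3/2)/5)
f/231 + (y(-6) - 1*245)/(-60) = -1/41540/231 + (-(-36)*I*√6/5 - 1*245)/(-60) = -1/41540*1/231 + (-(-36)*I*√6/5 - 245)*(-1/60) = -1/9595740 + (36*I*√6/5 - 245)*(-1/60) = -1/9595740 + (-245 + 36*I*√6/5)*(-1/60) = -1/9595740 + (49/12 - 3*I*√6/25) = 3265217/799645 - 3*I*√6/25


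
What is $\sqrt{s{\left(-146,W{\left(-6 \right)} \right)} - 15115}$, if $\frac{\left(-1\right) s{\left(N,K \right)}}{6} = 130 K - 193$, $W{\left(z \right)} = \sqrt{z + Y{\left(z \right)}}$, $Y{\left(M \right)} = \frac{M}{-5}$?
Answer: $\sqrt{-13957 - 312 i \sqrt{30}} \approx 7.219 - 118.36 i$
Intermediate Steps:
$Y{\left(M \right)} = - \frac{M}{5}$ ($Y{\left(M \right)} = M \left(- \frac{1}{5}\right) = - \frac{M}{5}$)
$W{\left(z \right)} = \frac{2 \sqrt{5} \sqrt{z}}{5}$ ($W{\left(z \right)} = \sqrt{z - \frac{z}{5}} = \sqrt{\frac{4 z}{5}} = \frac{2 \sqrt{5} \sqrt{z}}{5}$)
$s{\left(N,K \right)} = 1158 - 780 K$ ($s{\left(N,K \right)} = - 6 \left(130 K - 193\right) = - 6 \left(-193 + 130 K\right) = 1158 - 780 K$)
$\sqrt{s{\left(-146,W{\left(-6 \right)} \right)} - 15115} = \sqrt{\left(1158 - 780 \frac{2 \sqrt{5} \sqrt{-6}}{5}\right) - 15115} = \sqrt{\left(1158 - 780 \frac{2 \sqrt{5} i \sqrt{6}}{5}\right) - 15115} = \sqrt{\left(1158 - 780 \frac{2 i \sqrt{30}}{5}\right) - 15115} = \sqrt{\left(1158 - 312 i \sqrt{30}\right) - 15115} = \sqrt{-13957 - 312 i \sqrt{30}}$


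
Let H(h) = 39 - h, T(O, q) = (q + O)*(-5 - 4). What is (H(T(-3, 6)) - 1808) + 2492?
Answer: 750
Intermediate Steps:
T(O, q) = -9*O - 9*q (T(O, q) = (O + q)*(-9) = -9*O - 9*q)
(H(T(-3, 6)) - 1808) + 2492 = ((39 - (-9*(-3) - 9*6)) - 1808) + 2492 = ((39 - (27 - 54)) - 1808) + 2492 = ((39 - 1*(-27)) - 1808) + 2492 = ((39 + 27) - 1808) + 2492 = (66 - 1808) + 2492 = -1742 + 2492 = 750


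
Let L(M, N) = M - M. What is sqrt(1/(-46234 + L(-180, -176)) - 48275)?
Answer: 3*I*sqrt(11465756399126)/46234 ≈ 219.72*I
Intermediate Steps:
L(M, N) = 0
sqrt(1/(-46234 + L(-180, -176)) - 48275) = sqrt(1/(-46234 + 0) - 48275) = sqrt(1/(-46234) - 48275) = sqrt(-1/46234 - 48275) = sqrt(-2231946351/46234) = 3*I*sqrt(11465756399126)/46234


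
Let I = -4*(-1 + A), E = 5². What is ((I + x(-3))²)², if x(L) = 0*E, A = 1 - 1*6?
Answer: 331776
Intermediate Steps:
E = 25
A = -5 (A = 1 - 6 = -5)
x(L) = 0 (x(L) = 0*25 = 0)
I = 24 (I = -4*(-1 - 5) = -4*(-6) = 24)
((I + x(-3))²)² = ((24 + 0)²)² = (24²)² = 576² = 331776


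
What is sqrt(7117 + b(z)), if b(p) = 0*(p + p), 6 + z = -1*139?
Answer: sqrt(7117) ≈ 84.362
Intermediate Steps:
z = -145 (z = -6 - 1*139 = -6 - 139 = -145)
b(p) = 0 (b(p) = 0*(2*p) = 0)
sqrt(7117 + b(z)) = sqrt(7117 + 0) = sqrt(7117)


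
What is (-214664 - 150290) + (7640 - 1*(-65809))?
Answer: -291505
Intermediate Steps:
(-214664 - 150290) + (7640 - 1*(-65809)) = -364954 + (7640 + 65809) = -364954 + 73449 = -291505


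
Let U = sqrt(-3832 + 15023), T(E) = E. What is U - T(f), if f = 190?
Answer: -190 + 19*sqrt(31) ≈ -84.213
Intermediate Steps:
U = 19*sqrt(31) (U = sqrt(11191) = 19*sqrt(31) ≈ 105.79)
U - T(f) = 19*sqrt(31) - 1*190 = 19*sqrt(31) - 190 = -190 + 19*sqrt(31)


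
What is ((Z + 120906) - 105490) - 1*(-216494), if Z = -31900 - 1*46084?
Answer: 153926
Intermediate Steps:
Z = -77984 (Z = -31900 - 46084 = -77984)
((Z + 120906) - 105490) - 1*(-216494) = ((-77984 + 120906) - 105490) - 1*(-216494) = (42922 - 105490) + 216494 = -62568 + 216494 = 153926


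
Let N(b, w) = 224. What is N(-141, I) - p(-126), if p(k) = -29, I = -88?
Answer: 253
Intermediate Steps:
N(-141, I) - p(-126) = 224 - 1*(-29) = 224 + 29 = 253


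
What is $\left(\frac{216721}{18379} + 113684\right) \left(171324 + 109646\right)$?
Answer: $\frac{587119114468290}{18379} \approx 3.1945 \cdot 10^{10}$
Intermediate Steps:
$\left(\frac{216721}{18379} + 113684\right) \left(171324 + 109646\right) = \left(216721 \cdot \frac{1}{18379} + 113684\right) 280970 = \left(\frac{216721}{18379} + 113684\right) 280970 = \frac{2089614957}{18379} \cdot 280970 = \frac{587119114468290}{18379}$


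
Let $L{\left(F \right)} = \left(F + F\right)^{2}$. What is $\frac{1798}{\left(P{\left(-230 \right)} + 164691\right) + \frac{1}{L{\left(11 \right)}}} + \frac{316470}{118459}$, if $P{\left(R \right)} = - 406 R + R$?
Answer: $\frac{3599724973058}{1343917839605} \approx 2.6785$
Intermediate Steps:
$P{\left(R \right)} = - 405 R$
$L{\left(F \right)} = 4 F^{2}$ ($L{\left(F \right)} = \left(2 F\right)^{2} = 4 F^{2}$)
$\frac{1798}{\left(P{\left(-230 \right)} + 164691\right) + \frac{1}{L{\left(11 \right)}}} + \frac{316470}{118459} = \frac{1798}{\left(\left(-405\right) \left(-230\right) + 164691\right) + \frac{1}{4 \cdot 11^{2}}} + \frac{316470}{118459} = \frac{1798}{\left(93150 + 164691\right) + \frac{1}{4 \cdot 121}} + 316470 \cdot \frac{1}{118459} = \frac{1798}{257841 + \frac{1}{484}} + \frac{28770}{10769} = \frac{1798}{\frac{124795045}{484}} + \frac{28770}{10769} = 1798 \cdot \frac{484}{124795045} + \frac{28770}{10769} = \frac{870232}{124795045} + \frac{28770}{10769} = \frac{3599724973058}{1343917839605}$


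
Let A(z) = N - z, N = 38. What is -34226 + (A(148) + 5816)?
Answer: -28520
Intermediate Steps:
A(z) = 38 - z
-34226 + (A(148) + 5816) = -34226 + ((38 - 1*148) + 5816) = -34226 + ((38 - 148) + 5816) = -34226 + (-110 + 5816) = -34226 + 5706 = -28520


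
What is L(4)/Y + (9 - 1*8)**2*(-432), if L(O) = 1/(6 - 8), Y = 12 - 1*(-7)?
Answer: -16417/38 ≈ -432.03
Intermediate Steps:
Y = 19 (Y = 12 + 7 = 19)
L(O) = -1/2 (L(O) = 1/(-2) = -1/2)
L(4)/Y + (9 - 1*8)**2*(-432) = -1/2/19 + (9 - 1*8)**2*(-432) = -1/2*1/19 + (9 - 8)**2*(-432) = -1/38 + 1**2*(-432) = -1/38 + 1*(-432) = -1/38 - 432 = -16417/38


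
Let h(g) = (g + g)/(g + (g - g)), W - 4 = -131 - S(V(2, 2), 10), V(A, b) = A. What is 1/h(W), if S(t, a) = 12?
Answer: ½ ≈ 0.50000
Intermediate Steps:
W = -139 (W = 4 + (-131 - 1*12) = 4 + (-131 - 12) = 4 - 143 = -139)
h(g) = 2 (h(g) = (2*g)/(g + 0) = (2*g)/g = 2)
1/h(W) = 1/2 = ½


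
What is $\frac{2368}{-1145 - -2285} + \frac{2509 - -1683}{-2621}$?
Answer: $\frac{356912}{746985} \approx 0.4778$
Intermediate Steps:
$\frac{2368}{-1145 - -2285} + \frac{2509 - -1683}{-2621} = \frac{2368}{-1145 + 2285} + \left(2509 + 1683\right) \left(- \frac{1}{2621}\right) = \frac{2368}{1140} + 4192 \left(- \frac{1}{2621}\right) = 2368 \cdot \frac{1}{1140} - \frac{4192}{2621} = \frac{592}{285} - \frac{4192}{2621} = \frac{356912}{746985}$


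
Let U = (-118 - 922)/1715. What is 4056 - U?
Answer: 1391416/343 ≈ 4056.6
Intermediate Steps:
U = -208/343 (U = -1040*1/1715 = -208/343 ≈ -0.60641)
4056 - U = 4056 - 1*(-208/343) = 4056 + 208/343 = 1391416/343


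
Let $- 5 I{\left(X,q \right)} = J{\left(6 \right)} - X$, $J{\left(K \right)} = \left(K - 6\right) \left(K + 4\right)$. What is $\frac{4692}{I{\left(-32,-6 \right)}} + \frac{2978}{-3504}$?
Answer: $- \frac{321481}{438} \approx -733.97$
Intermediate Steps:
$J{\left(K \right)} = \left(-6 + K\right) \left(4 + K\right)$
$I{\left(X,q \right)} = \frac{X}{5}$ ($I{\left(X,q \right)} = - \frac{\left(-24 + 6^{2} - 12\right) - X}{5} = - \frac{\left(-24 + 36 - 12\right) - X}{5} = - \frac{0 - X}{5} = - \frac{\left(-1\right) X}{5} = \frac{X}{5}$)
$\frac{4692}{I{\left(-32,-6 \right)}} + \frac{2978}{-3504} = \frac{4692}{\frac{1}{5} \left(-32\right)} + \frac{2978}{-3504} = \frac{4692}{- \frac{32}{5}} + 2978 \left(- \frac{1}{3504}\right) = 4692 \left(- \frac{5}{32}\right) - \frac{1489}{1752} = - \frac{5865}{8} - \frac{1489}{1752} = - \frac{321481}{438}$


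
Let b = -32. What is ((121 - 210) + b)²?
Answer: 14641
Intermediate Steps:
((121 - 210) + b)² = ((121 - 210) - 32)² = (-89 - 32)² = (-121)² = 14641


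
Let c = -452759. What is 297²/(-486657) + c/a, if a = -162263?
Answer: 22891697744/8774047199 ≈ 2.6090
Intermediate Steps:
297²/(-486657) + c/a = 297²/(-486657) - 452759/(-162263) = 88209*(-1/486657) - 452759*(-1/162263) = -9801/54073 + 452759/162263 = 22891697744/8774047199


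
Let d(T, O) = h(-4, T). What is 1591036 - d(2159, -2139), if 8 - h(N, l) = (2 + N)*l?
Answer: 1586710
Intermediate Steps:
h(N, l) = 8 - l*(2 + N) (h(N, l) = 8 - (2 + N)*l = 8 - l*(2 + N))
d(T, O) = 8 + 2*T (d(T, O) = 8 - 2*T - 1*(-4)*T = 8 - 2*T + 4*T = 8 + 2*T)
1591036 - d(2159, -2139) = 1591036 - (8 + 2*2159) = 1591036 - (8 + 4318) = 1591036 - 1*4326 = 1591036 - 4326 = 1586710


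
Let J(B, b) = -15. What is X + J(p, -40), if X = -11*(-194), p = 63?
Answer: 2119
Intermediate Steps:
X = 2134
X + J(p, -40) = 2134 - 15 = 2119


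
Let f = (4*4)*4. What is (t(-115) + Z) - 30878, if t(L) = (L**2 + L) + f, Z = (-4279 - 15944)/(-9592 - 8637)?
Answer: -322705993/18229 ≈ -17703.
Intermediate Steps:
Z = 20223/18229 (Z = -20223/(-18229) = -20223*(-1/18229) = 20223/18229 ≈ 1.1094)
f = 64 (f = 16*4 = 64)
t(L) = 64 + L + L**2 (t(L) = (L**2 + L) + 64 = (L + L**2) + 64 = 64 + L + L**2)
(t(-115) + Z) - 30878 = ((64 - 115 + (-115)**2) + 20223/18229) - 30878 = ((64 - 115 + 13225) + 20223/18229) - 30878 = (13174 + 20223/18229) - 30878 = 240169069/18229 - 30878 = -322705993/18229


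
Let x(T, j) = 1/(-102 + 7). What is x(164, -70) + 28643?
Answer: 2721084/95 ≈ 28643.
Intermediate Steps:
x(T, j) = -1/95 (x(T, j) = 1/(-95) = -1/95)
x(164, -70) + 28643 = -1/95 + 28643 = 2721084/95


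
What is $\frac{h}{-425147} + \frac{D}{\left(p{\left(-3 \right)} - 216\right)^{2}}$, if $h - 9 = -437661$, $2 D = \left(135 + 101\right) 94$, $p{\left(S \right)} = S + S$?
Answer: $\frac{6571242923}{5238236187} \approx 1.2545$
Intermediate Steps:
$p{\left(S \right)} = 2 S$
$D = 11092$ ($D = \frac{\left(135 + 101\right) 94}{2} = \frac{236 \cdot 94}{2} = \frac{1}{2} \cdot 22184 = 11092$)
$h = -437652$ ($h = 9 - 437661 = -437652$)
$\frac{h}{-425147} + \frac{D}{\left(p{\left(-3 \right)} - 216\right)^{2}} = - \frac{437652}{-425147} + \frac{11092}{\left(2 \left(-3\right) - 216\right)^{2}} = \left(-437652\right) \left(- \frac{1}{425147}\right) + \frac{11092}{\left(-6 - 216\right)^{2}} = \frac{437652}{425147} + \frac{11092}{\left(-222\right)^{2}} = \frac{437652}{425147} + \frac{11092}{49284} = \frac{437652}{425147} + 11092 \cdot \frac{1}{49284} = \frac{437652}{425147} + \frac{2773}{12321} = \frac{6571242923}{5238236187}$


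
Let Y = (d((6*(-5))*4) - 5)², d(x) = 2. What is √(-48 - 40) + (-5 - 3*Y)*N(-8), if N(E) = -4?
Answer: 128 + 2*I*√22 ≈ 128.0 + 9.3808*I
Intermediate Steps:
Y = 9 (Y = (2 - 5)² = (-3)² = 9)
√(-48 - 40) + (-5 - 3*Y)*N(-8) = √(-48 - 40) + (-5 - 3*9)*(-4) = √(-88) + (-5 - 27)*(-4) = 2*I*√22 - 32*(-4) = 2*I*√22 + 128 = 128 + 2*I*√22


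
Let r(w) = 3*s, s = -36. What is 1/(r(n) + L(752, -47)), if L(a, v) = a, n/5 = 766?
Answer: 1/644 ≈ 0.0015528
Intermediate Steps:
n = 3830 (n = 5*766 = 3830)
r(w) = -108 (r(w) = 3*(-36) = -108)
1/(r(n) + L(752, -47)) = 1/(-108 + 752) = 1/644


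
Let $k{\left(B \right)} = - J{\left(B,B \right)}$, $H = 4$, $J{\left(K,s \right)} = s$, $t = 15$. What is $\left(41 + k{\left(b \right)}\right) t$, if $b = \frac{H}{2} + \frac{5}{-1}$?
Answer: $660$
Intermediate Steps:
$b = -3$ ($b = \frac{4}{2} + \frac{5}{-1} = 4 \cdot \frac{1}{2} + 5 \left(-1\right) = 2 - 5 = -3$)
$k{\left(B \right)} = - B$
$\left(41 + k{\left(b \right)}\right) t = \left(41 - -3\right) 15 = \left(41 + 3\right) 15 = 44 \cdot 15 = 660$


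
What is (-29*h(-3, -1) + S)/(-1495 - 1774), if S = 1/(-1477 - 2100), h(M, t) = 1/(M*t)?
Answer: 103736/35079639 ≈ 0.0029572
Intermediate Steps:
h(M, t) = 1/(M*t)
S = -1/3577 (S = 1/(-3577) = -1/3577 ≈ -0.00027956)
(-29*h(-3, -1) + S)/(-1495 - 1774) = (-29/((-3)*(-1)) - 1/3577)/(-1495 - 1774) = (-(-29)*(-1)/3 - 1/3577)/(-3269) = (-29*⅓ - 1/3577)*(-1/3269) = (-29/3 - 1/3577)*(-1/3269) = -103736/10731*(-1/3269) = 103736/35079639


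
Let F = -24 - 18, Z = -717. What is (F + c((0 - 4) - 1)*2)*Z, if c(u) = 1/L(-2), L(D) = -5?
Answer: 152004/5 ≈ 30401.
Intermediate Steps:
F = -42
c(u) = -⅕ (c(u) = 1/(-5) = -⅕)
(F + c((0 - 4) - 1)*2)*Z = (-42 - ⅕*2)*(-717) = (-42 - ⅖)*(-717) = -212/5*(-717) = 152004/5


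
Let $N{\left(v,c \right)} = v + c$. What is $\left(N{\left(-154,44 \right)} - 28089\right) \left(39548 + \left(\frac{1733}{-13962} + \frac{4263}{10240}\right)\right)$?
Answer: $- \frac{79722156195128437}{71485440} \approx -1.1152 \cdot 10^{9}$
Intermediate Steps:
$N{\left(v,c \right)} = c + v$
$\left(N{\left(-154,44 \right)} - 28089\right) \left(39548 + \left(\frac{1733}{-13962} + \frac{4263}{10240}\right)\right) = \left(\left(44 - 154\right) - 28089\right) \left(39548 + \left(\frac{1733}{-13962} + \frac{4263}{10240}\right)\right) = \left(-110 - 28089\right) \left(39548 + \left(1733 \left(- \frac{1}{13962}\right) + 4263 \cdot \frac{1}{10240}\right)\right) = - 28199 \left(39548 + \left(- \frac{1733}{13962} + \frac{4263}{10240}\right)\right) = - 28199 \left(39548 + \frac{20887043}{71485440}\right) = \left(-28199\right) \frac{2827127068163}{71485440} = - \frac{79722156195128437}{71485440}$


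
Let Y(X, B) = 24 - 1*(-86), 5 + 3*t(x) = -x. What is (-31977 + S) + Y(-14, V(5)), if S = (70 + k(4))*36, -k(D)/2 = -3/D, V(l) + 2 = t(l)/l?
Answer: -29293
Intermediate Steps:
t(x) = -5/3 - x/3 (t(x) = -5/3 + (-x)/3 = -5/3 - x/3)
V(l) = -2 + (-5/3 - l/3)/l
k(D) = 6/D (k(D) = -(-6)/D = 6/D)
Y(X, B) = 110 (Y(X, B) = 24 + 86 = 110)
S = 2574 (S = (70 + 6/4)*36 = (70 + 6*(¼))*36 = (70 + 3/2)*36 = (143/2)*36 = 2574)
(-31977 + S) + Y(-14, V(5)) = (-31977 + 2574) + 110 = -29403 + 110 = -29293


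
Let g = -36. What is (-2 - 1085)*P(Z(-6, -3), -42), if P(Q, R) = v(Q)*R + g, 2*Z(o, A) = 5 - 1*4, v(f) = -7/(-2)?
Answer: 198921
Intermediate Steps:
v(f) = 7/2 (v(f) = -7*(-½) = 7/2)
Z(o, A) = ½ (Z(o, A) = (5 - 1*4)/2 = (5 - 4)/2 = (½)*1 = ½)
P(Q, R) = -36 + 7*R/2 (P(Q, R) = 7*R/2 - 36 = -36 + 7*R/2)
(-2 - 1085)*P(Z(-6, -3), -42) = (-2 - 1085)*(-36 + (7/2)*(-42)) = -1087*(-36 - 147) = -1087*(-183) = 198921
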